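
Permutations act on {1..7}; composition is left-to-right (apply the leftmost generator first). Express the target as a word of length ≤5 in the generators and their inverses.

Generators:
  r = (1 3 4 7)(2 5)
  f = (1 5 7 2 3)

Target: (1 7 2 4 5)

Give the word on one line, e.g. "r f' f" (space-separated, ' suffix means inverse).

  after r: (1 3 4 7)(2 5)
  after f: (2 7 5 3 4)
  after r': (1 7 2 4 5)

r f r'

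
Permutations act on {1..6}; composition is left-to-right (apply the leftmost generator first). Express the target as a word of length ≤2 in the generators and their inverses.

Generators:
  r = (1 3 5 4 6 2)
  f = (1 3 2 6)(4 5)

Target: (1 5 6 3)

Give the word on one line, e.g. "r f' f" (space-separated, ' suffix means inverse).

  after f: (1 3 2 6)(4 5)
  after r: (1 5 6 3)

f r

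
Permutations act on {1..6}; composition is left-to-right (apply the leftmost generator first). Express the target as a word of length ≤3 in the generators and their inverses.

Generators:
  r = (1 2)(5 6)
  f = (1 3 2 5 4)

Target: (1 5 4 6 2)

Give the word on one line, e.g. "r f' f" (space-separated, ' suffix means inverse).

f' r f'

  after f': (1 4 5 2 3)
  after r: (1 4 6 5)(2 3)
  after f': (1 5 4 6 2)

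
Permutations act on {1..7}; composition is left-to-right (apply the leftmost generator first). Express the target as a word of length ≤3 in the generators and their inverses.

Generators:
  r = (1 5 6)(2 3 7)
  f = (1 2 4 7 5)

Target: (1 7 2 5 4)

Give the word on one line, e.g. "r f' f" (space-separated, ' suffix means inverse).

f f f

  after f: (1 2 4 7 5)
  after f: (1 4 5 2 7)
  after f: (1 7 2 5 4)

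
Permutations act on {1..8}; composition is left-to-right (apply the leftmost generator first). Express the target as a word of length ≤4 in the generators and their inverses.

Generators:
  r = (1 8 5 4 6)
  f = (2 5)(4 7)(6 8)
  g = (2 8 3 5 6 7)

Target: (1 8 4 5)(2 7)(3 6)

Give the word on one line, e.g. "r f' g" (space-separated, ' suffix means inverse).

f g r' f

  after f: (2 5)(4 7)(6 8)
  after g: (2 6 3 5 8 7 4)
  after r': (1 6 3 8 7 5)(2 4)
  after f: (1 8 4 5)(2 7)(3 6)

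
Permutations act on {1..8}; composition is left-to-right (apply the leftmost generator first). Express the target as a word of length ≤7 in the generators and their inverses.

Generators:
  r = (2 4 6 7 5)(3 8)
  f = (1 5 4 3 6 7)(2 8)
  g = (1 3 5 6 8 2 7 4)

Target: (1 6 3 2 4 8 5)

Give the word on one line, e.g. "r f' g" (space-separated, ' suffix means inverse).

  after f': (1 7 6 3 4 5)(2 8)
  after f': (1 6 4)(3 5 7)
  after g': (1 5 2 8 6 7)
  after r': (1 7)(2 3 8 4)
  after f': (1 6 3 2 4 8 5)

f' f' g' r' f'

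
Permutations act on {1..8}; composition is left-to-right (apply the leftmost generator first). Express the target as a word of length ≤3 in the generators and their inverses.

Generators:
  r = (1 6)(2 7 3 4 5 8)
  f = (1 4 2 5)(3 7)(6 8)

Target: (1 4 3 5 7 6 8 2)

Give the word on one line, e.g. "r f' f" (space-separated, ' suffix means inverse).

r' r' f

  after r': (1 6)(2 8 5 4 3 7)
  after r': (2 5 3)(4 7 8)
  after f: (1 4 3 5 7 6 8 2)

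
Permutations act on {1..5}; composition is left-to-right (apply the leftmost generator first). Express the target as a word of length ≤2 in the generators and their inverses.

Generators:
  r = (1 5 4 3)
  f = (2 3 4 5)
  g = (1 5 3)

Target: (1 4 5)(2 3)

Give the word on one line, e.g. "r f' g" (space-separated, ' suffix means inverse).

  after g': (1 3 5)
  after f: (1 4 5)(2 3)

g' f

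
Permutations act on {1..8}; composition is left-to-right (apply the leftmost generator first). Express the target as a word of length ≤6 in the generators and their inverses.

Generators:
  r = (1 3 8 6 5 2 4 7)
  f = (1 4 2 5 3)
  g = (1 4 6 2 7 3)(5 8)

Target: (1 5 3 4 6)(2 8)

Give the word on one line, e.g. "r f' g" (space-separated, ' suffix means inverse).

  after g': (1 3 7 2 6 4)(5 8)
  after f: (2 6)(3 7 5 8)
  after f: (1 4 2 6 5 8)(3 7)
  after f: (1 2 6 3 7)(4 5 8)
  after r': (1 5 3 4 6)(2 8)

g' f f f r'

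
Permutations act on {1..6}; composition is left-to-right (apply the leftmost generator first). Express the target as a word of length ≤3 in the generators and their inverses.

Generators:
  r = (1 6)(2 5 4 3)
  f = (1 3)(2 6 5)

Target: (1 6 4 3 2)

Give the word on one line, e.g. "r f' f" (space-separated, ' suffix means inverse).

  after f': (1 3)(2 5 6)
  after f': (2 6 5)
  after r: (1 6 4 3 2)

f' f' r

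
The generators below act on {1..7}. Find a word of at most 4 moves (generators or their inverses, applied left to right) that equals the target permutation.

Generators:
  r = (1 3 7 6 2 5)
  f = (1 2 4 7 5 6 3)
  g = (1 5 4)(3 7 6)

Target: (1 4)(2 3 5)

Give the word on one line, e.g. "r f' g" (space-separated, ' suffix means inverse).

  after r': (1 5 2 6 7 3)
  after g: (1 4)(2 3 5)

r' g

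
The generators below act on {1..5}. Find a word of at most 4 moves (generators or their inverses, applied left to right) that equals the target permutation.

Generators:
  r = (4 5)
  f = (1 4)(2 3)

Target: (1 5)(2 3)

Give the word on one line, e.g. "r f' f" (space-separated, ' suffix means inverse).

r' f' r'

  after r': (4 5)
  after f': (1 4 5)(2 3)
  after r': (1 5)(2 3)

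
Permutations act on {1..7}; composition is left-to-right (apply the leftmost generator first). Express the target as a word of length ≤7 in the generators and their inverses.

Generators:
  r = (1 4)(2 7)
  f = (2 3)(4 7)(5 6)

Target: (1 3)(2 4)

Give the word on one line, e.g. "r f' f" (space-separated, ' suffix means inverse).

r f' r' f' r

  after r: (1 4)(2 7)
  after f': (1 7 3 2 4)(5 6)
  after r': (1 2)(3 7)(5 6)
  after f': (1 3 4 7 2)
  after r: (1 3)(2 4)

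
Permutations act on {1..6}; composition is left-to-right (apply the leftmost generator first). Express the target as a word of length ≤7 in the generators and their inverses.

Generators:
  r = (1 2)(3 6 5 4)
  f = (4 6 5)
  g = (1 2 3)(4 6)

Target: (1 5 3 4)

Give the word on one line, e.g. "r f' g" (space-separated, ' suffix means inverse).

g g r g' r'

  after g: (1 2 3)(4 6)
  after g: (1 3 2)
  after r: (1 6 5 4 3)
  after g': (1 4 2)(5 6)
  after r': (1 5 3 4)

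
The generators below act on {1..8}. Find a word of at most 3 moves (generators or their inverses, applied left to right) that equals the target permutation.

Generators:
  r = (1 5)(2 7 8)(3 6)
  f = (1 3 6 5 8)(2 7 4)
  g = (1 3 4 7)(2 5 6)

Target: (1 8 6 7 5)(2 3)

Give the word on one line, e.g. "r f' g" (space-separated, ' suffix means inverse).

g f' f'

  after g: (1 3 4 7)(2 5 6)
  after f': (2 6 4)(3 7 8 5)
  after f': (1 8 6 7 5)(2 3)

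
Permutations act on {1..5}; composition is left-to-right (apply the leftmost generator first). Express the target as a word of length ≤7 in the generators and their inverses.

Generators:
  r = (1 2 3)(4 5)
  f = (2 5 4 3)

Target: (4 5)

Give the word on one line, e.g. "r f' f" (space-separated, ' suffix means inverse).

r' r' f' r f'

  after r': (1 3 2)(4 5)
  after r': (1 2 3)
  after f': (1 3)(2 4 5)
  after r: (2 5 3)
  after f': (4 5)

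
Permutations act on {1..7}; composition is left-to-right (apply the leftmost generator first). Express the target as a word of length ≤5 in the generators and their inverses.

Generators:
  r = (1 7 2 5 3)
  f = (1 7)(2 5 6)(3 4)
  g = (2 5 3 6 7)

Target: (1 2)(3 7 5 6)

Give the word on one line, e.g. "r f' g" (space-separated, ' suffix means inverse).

r' r' g'

  after r': (1 3 5 2 7)
  after r': (1 5 7 3 2)
  after g': (1 2)(3 7 5 6)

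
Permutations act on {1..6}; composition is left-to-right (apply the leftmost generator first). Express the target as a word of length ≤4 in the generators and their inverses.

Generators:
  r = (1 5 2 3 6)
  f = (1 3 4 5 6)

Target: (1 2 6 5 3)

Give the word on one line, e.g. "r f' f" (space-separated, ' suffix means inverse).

  after r: (1 5 2 3 6)
  after r: (1 2 6 5 3)

r r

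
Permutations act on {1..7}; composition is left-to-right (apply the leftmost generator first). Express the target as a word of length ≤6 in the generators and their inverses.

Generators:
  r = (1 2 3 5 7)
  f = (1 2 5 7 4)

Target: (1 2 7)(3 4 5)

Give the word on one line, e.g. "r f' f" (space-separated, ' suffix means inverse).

  after r': (1 7 5 3 2)
  after f: (1 4)(3 5)
  after f: (2 5 3 7 4)
  after f: (1 2 7)(3 4 5)

r' f f f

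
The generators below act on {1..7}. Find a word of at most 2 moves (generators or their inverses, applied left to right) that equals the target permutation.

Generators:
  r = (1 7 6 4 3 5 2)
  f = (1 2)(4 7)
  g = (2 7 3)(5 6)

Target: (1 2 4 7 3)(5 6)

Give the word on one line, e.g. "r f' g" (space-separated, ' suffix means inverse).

g f

  after g: (2 7 3)(5 6)
  after f: (1 2 4 7 3)(5 6)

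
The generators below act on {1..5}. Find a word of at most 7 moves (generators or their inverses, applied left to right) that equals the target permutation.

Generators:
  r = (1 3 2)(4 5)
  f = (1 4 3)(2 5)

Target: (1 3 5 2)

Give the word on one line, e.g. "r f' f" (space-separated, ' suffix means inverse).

r' r' f' f' f'

  after r': (1 2 3)(4 5)
  after r': (1 3 2)
  after f': (1 4)(2 3 5)
  after f': (2 4 3)
  after f': (1 3 5 2)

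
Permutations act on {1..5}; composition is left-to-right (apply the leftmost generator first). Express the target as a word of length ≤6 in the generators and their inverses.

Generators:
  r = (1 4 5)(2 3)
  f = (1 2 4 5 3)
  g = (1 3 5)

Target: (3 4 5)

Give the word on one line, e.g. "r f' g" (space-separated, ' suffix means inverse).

  after f': (1 3 5 4 2)
  after r': (1 2 5)(3 4)
  after f: (1 4)(2 3 5)
  after r': (3 4 5)

f' r' f r'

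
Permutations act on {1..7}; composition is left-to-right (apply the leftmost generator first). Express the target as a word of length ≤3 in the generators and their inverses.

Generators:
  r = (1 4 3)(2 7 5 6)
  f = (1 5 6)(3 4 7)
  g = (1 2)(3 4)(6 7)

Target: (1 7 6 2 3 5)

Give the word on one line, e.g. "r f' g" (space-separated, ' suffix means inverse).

  after r: (1 4 3)(2 7 5 6)
  after f': (1 3 6 2 4 7)
  after f': (1 7 6 2 3 5)

r f' f'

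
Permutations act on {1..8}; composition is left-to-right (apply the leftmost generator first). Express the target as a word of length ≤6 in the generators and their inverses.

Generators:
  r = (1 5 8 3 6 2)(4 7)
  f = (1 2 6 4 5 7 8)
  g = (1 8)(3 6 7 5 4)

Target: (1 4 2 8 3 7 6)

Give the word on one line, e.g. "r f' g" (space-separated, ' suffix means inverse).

  after f': (1 8 7 5 4 6 2)
  after f': (1 7 4 2 8 5 6)
  after g: (1 5 7 3 6 8 4 2)
  after g: (1 4 2 8 3 7 6)

f' f' g g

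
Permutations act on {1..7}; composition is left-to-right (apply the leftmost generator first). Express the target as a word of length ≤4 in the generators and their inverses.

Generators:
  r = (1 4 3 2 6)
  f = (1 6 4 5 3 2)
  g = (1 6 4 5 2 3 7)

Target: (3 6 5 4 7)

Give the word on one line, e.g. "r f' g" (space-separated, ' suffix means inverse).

  after r': (1 6 2 3 4)
  after g': (3 6 5 4 7)

r' g'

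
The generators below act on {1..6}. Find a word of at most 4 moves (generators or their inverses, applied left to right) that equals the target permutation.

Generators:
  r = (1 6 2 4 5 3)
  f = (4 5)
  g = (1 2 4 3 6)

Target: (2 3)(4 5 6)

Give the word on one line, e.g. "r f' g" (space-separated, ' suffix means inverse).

r g

  after r: (1 6 2 4 5 3)
  after g: (2 3)(4 5 6)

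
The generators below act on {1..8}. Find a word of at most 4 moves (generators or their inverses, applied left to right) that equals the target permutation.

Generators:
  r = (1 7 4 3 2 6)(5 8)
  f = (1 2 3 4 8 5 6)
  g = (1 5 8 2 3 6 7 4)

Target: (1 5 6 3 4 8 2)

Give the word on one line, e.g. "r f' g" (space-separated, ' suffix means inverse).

g g r

  after g: (1 5 8 2 3 6 7 4)
  after g: (1 8 3 7)(2 6 4 5)
  after r: (1 5 6 3 4 8 2)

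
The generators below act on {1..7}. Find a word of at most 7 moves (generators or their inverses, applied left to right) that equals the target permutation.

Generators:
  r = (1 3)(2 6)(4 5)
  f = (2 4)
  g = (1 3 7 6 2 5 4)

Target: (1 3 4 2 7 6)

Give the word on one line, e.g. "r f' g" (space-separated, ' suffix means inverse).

r f' g r g'

  after r: (1 3)(2 6)(4 5)
  after f': (1 3)(2 6 4 5)
  after g: (1 7 6)
  after r: (1 7 2 6 3)(4 5)
  after g': (1 3 4 2 7 6)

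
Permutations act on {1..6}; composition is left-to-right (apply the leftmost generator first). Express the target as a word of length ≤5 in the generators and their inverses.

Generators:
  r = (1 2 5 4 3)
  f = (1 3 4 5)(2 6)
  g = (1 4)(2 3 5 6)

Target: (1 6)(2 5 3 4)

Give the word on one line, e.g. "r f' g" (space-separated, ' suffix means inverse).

  after f: (1 3 4 5)(2 6)
  after r: (2 6 5)
  after f: (1 3 4 5 6)
  after g: (1 5 2 3)(4 6)
  after g: (1 6)(2 5 3 4)

f r f g g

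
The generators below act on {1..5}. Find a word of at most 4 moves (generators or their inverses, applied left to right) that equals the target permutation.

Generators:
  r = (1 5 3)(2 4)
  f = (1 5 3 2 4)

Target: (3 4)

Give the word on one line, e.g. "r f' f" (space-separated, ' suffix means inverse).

  after f: (1 5 3 2 4)
  after r': (3 4)

f r'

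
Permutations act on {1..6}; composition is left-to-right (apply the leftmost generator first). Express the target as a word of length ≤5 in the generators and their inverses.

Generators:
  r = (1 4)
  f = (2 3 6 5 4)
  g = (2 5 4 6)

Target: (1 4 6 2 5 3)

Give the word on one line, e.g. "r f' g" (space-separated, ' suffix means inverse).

f' f' r'

  after f': (2 4 5 6 3)
  after f': (2 5 3 4 6)
  after r': (1 4 6 2 5 3)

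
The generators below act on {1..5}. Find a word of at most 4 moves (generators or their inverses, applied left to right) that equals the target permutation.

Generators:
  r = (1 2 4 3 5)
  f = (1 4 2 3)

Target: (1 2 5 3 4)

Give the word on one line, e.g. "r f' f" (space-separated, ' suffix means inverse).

f r f'

  after f: (1 4 2 3)
  after r: (1 3 2 5)
  after f': (1 2 5 3 4)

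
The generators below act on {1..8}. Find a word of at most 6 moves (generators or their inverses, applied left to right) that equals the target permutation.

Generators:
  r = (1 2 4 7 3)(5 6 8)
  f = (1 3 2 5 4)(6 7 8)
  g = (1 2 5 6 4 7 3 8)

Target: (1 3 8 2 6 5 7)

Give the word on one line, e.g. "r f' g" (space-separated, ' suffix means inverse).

  after r: (1 2 4 7 3)(5 6 8)
  after g': (2 6 3 8)
  after f': (1 4 5 2 8 3 7 6)
  after r: (1 7 8)(2 5 4 6)
  after g: (1 3 8 2 6 5 7)

r g' f' r g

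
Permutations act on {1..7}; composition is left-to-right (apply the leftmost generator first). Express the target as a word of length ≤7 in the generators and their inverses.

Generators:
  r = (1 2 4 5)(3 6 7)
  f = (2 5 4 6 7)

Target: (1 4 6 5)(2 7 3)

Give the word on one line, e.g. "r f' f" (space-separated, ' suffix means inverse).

  after r: (1 2 4 5)(3 6 7)
  after f: (1 5)(2 6)(3 7)
  after r': (1 4 2 3 6)
  after f': (1 5 2 3 4 7 6)
  after r': (1 4 6 5)(2 7 3)

r f r' f' r'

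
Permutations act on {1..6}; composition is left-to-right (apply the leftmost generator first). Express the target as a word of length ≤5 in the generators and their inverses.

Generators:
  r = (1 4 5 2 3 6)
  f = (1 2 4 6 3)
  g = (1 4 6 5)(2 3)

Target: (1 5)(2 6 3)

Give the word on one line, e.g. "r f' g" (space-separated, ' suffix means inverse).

  after f': (1 3 6 4 2)
  after g': (1 2 5 6)(3 4)
  after r': (1 5 3)(2 4)
  after f: (1 5)(2 6 3)

f' g' r' f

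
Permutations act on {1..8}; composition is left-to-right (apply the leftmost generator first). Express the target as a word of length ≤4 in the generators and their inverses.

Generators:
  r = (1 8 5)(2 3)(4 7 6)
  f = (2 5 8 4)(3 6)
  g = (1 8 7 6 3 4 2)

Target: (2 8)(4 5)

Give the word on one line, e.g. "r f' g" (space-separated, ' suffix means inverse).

  after r': (1 5 8)(2 3)(4 6 7)
  after r': (1 8 5)(4 7 6)
  after g': (2 4 8 5)(3 6)
  after f': (2 8)(4 5)

r' r' g' f'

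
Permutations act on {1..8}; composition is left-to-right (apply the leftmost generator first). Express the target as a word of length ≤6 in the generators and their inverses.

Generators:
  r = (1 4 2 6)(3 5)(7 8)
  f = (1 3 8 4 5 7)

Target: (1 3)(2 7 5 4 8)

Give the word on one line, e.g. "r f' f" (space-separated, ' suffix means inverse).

r' f' f' r f

  after r': (1 6 2 4)(3 5)(7 8)
  after f': (1 6 2 8 5)(3 4 7)
  after f': (1 6 2 3 8 4 5 7)
  after r: (2 5 8)(3 7 4)
  after f: (1 3)(2 7 5 4 8)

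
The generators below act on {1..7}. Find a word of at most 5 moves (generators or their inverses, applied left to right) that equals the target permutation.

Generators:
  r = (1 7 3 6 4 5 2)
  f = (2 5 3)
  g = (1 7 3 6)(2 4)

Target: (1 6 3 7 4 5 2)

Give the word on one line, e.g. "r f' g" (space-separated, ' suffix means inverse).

g g r

  after g: (1 7 3 6)(2 4)
  after g: (1 3)(6 7)
  after r: (1 6 3 7 4 5 2)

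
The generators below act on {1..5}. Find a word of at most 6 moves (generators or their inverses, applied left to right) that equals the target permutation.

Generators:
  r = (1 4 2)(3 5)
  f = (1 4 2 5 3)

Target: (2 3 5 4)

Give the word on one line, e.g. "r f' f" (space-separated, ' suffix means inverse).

  after r: (1 4 2)(3 5)
  after f: (1 2 4 5)
  after r: (3 5 4)
  after r: (1 4 5 2)
  after f': (2 3 5 4)

r f r r f'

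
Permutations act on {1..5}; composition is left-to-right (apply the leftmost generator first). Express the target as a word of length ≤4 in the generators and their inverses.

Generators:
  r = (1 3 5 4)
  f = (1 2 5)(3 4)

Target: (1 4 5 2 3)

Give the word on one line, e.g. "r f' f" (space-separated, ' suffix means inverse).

r r f r'

  after r: (1 3 5 4)
  after r: (1 5)(3 4)
  after f: (2 5)
  after r': (1 4 5 2 3)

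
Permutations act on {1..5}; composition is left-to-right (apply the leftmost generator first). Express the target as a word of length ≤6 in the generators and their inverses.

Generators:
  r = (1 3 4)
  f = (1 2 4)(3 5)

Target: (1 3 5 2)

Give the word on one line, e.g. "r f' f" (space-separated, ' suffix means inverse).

  after f': (1 4 2)(3 5)
  after r': (1 3 5)(2 4)
  after f': (1 5 4)
  after f': (1 3 5 2)

f' r' f' f'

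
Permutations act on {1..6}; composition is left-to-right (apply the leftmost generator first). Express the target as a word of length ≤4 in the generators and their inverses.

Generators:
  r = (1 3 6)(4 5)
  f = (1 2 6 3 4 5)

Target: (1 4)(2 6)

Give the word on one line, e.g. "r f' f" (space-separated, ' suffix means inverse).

f' r'

  after f': (1 5 4 3 6 2)
  after r': (1 4)(2 6)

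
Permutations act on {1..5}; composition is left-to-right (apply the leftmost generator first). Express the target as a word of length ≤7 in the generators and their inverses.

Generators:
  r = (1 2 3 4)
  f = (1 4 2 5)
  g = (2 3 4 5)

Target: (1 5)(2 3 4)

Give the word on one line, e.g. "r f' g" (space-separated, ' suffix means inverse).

r' g' f g' f

  after r': (1 4 3 2)
  after g': (1 3 5 4 2)
  after f: (1 3)(2 4 5)
  after g': (1 2 3)
  after f: (1 5)(2 3 4)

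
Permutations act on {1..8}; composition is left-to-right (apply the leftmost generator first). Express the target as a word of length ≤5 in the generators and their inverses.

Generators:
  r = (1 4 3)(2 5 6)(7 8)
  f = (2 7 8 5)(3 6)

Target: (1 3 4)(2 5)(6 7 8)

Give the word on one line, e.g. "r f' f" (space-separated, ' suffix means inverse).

  after f': (2 5 8 7)(3 6)
  after f': (2 8)(5 7)
  after r': (1 3 4)(2 7)(5 8 6)
  after f: (1 6 2 8 3 4)
  after f: (1 3 4)(2 5)(6 7 8)

f' f' r' f f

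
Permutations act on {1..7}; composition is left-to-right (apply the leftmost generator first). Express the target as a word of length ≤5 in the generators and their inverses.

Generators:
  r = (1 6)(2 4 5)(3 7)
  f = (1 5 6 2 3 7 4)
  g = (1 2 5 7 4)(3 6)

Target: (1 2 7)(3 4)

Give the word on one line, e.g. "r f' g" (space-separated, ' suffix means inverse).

  after g: (1 2 5 7 4)(3 6)
  after f: (1 3 2 6 7)(4 5)
  after r': (1 7 6 3 5 2)
  after f': (1 3)(2 4 7 5 6)
  after f': (1 2 7)(3 4)

g f r' f' f'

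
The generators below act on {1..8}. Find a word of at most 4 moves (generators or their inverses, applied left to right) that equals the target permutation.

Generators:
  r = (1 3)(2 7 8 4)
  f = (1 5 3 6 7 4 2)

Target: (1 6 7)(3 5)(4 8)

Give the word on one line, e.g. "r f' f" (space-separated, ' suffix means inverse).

r' f

  after r': (1 3)(2 4 8 7)
  after f: (1 6 7)(3 5)(4 8)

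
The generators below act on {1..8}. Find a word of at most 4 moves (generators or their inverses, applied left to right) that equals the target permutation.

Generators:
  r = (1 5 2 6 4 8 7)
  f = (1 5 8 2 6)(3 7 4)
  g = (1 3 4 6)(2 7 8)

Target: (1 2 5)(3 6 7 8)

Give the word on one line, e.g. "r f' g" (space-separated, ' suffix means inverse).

  after g': (1 6 4 3)(2 8 7)
  after f': (1 2 5)(3 6 7 8)

g' f'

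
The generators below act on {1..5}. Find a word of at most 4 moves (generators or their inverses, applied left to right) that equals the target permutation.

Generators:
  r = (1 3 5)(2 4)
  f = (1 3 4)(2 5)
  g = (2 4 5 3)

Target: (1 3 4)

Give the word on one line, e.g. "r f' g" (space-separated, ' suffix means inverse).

  after f: (1 3 4)(2 5)
  after r: (1 5 4 3 2)
  after f': (1 2 4)(3 5)
  after g': (1 3 4)

f r f' g'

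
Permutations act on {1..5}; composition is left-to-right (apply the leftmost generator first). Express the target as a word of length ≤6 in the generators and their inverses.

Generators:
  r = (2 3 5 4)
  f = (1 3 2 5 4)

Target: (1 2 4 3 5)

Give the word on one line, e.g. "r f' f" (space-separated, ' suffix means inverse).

  after f: (1 3 2 5 4)
  after r': (1 2 3 4)
  after f': (1 3 5 2)
  after r: (1 5 3 4 2)
  after f': (1 2 4 3 5)

f r' f' r f'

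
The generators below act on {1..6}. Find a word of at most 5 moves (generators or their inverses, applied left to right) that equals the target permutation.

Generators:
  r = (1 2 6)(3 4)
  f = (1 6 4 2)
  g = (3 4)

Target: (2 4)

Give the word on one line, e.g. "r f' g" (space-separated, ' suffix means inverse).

f' r' g

  after f': (1 2 4 6)
  after r': (2 3 4)
  after g: (2 4)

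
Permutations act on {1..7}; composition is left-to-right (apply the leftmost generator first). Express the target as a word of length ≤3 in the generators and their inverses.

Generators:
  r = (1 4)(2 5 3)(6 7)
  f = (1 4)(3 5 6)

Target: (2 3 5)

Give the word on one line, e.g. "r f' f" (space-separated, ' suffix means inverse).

r r

  after r: (1 4)(2 5 3)(6 7)
  after r: (2 3 5)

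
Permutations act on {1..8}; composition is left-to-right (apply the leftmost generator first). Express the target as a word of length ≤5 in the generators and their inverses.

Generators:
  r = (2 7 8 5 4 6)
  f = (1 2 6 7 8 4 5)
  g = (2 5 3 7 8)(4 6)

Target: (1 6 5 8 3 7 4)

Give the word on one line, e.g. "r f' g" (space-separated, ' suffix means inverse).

  after r: (2 7 8 5 4 6)
  after r: (2 8 4)(5 6 7)
  after f': (1 5 2 7 4)
  after r: (1 4)(2 8 5 7 6)
  after g: (1 6 5 8 3 7 4)

r r f' r g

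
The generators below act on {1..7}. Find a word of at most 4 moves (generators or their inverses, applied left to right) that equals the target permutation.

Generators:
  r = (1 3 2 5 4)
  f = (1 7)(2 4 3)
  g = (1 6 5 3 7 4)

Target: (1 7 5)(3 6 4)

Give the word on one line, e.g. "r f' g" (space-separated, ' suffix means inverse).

  after g': (1 4 7 3 5 6)
  after g': (1 7 5)(3 6 4)

g' g'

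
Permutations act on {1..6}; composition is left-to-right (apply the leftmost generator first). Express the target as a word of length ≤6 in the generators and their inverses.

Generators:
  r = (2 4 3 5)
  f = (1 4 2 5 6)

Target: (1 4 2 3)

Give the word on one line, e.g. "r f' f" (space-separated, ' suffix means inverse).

f' r f' f' f'

  after f': (1 6 5 2 4)
  after r: (1 6 2 3 5 4)
  after f': (1 5)(2 3)(4 6)
  after f': (1 2 3 4 5 6)
  after f': (1 4 2 3)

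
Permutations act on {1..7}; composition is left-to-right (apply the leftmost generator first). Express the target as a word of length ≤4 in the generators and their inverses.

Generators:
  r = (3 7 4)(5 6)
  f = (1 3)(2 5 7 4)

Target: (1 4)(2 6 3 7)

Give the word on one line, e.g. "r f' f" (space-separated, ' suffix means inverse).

r f r'

  after r: (3 7 4)(5 6)
  after f: (1 3 4)(2 5 6 7)
  after r': (1 4)(2 6 3 7)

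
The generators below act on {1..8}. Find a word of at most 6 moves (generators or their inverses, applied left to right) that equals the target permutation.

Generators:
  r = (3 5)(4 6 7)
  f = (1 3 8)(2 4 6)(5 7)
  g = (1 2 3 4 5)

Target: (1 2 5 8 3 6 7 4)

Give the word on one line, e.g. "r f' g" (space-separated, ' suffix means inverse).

  after r: (3 5)(4 6 7)
  after f: (1 3 7 6 5 8)(2 4)
  after g': (1 2 3 7 6 4)(5 8)
  after r': (1 2 5 8 3 6 7 4)

r f g' r'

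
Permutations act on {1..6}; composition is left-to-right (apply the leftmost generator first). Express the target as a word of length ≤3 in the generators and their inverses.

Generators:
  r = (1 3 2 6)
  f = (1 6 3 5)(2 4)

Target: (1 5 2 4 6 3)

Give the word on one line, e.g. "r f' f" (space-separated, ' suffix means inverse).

f' r

  after f': (1 5 3 6)(2 4)
  after r: (1 5 2 4 6 3)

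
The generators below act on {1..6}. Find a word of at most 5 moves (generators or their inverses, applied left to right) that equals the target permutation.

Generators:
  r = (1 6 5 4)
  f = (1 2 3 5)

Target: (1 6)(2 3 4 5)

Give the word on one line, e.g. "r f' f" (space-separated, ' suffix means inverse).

  after r: (1 6 5 4)
  after r: (1 5)(4 6)
  after f: (2 3 5)(4 6)
  after r: (1 6)(2 3 4 5)

r r f r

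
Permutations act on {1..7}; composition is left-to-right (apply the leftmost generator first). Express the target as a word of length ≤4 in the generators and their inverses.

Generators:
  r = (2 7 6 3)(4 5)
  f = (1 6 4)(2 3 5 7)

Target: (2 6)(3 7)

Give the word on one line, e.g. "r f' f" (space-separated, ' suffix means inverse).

r r

  after r: (2 7 6 3)(4 5)
  after r: (2 6)(3 7)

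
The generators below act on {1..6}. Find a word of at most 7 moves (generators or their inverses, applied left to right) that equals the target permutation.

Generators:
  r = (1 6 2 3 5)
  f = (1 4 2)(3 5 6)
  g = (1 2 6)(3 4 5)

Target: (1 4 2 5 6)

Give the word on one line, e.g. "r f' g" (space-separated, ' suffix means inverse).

  after r': (1 5 3 2 6)
  after g: (1 3 6 2)(4 5)
  after r': (1 2 5 4 3)
  after f': (1 4 6 5)(2 3)
  after r: (1 4 2 5 6)

r' g r' f' r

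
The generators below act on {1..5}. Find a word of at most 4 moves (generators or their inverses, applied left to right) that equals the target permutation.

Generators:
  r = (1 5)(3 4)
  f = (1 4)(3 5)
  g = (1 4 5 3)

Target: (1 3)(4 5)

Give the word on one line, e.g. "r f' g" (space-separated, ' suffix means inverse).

  after r': (1 5)(3 4)
  after f: (1 3)(4 5)

r' f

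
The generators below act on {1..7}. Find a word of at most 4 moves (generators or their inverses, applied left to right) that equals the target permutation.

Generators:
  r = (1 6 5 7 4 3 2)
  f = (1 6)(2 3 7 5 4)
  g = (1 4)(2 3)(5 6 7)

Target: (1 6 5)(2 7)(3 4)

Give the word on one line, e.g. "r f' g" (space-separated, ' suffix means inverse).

r r g

  after r: (1 6 5 7 4 3 2)
  after r: (1 5 4 2 6 7 3)
  after g: (1 6 5)(2 7)(3 4)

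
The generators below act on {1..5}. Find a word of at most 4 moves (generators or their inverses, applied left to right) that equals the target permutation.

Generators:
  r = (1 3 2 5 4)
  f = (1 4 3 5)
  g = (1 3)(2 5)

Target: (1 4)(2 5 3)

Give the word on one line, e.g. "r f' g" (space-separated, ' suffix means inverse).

f g

  after f: (1 4 3 5)
  after g: (1 4)(2 5 3)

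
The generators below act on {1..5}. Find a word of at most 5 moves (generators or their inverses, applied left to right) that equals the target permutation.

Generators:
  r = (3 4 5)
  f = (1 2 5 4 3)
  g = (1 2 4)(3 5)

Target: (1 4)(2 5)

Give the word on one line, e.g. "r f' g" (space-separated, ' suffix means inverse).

  after g': (1 4 2)(3 5)
  after r: (1 5 4 2)
  after g: (1 3 5)
  after r': (1 5)(3 4)
  after f: (1 4)(2 5)

g' r g r' f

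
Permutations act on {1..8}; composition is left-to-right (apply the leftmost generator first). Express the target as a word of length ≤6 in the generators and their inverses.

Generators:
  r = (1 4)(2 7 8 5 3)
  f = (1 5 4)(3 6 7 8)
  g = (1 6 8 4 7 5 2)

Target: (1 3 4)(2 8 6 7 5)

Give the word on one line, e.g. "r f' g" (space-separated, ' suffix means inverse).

g' f r' g g

  after g': (1 2 5 7 4 8 6)
  after f: (1 2 4 3 6 5 8 7)
  after r': (1 3 6 8 2)(4 5 7)
  after g: (1 3 8)(2 6 4)
  after g: (1 3 4)(2 8 6 7 5)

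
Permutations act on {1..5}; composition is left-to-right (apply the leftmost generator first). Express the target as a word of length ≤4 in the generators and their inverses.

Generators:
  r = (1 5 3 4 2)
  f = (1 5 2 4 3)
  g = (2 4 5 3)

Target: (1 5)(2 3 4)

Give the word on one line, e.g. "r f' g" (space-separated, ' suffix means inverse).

  after g: (2 4 5 3)
  after f: (1 5)(2 3 4)

g f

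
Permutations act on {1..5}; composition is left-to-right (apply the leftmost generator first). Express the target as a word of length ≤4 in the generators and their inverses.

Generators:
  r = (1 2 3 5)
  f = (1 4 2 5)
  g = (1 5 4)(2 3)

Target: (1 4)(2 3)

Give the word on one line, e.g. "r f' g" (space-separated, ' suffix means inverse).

r f'

  after r: (1 2 3 5)
  after f': (1 4)(2 3)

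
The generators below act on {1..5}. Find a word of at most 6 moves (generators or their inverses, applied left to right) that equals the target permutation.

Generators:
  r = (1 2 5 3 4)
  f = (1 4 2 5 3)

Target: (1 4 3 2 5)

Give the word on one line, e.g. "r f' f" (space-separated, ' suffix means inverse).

  after r': (1 4 3 5 2)
  after f: (1 2 4)
  after r': (2 3 5)
  after r': (1 4 3 2 5)

r' f r' r'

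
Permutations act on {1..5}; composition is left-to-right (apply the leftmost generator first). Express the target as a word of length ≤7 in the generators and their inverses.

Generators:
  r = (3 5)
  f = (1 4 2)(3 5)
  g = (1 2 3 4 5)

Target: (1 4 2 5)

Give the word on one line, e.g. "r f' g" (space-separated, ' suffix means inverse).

r g' g' r r

  after r: (3 5)
  after g': (1 5 2)(3 4)
  after g': (1 4 2 5)
  after r: (1 4 2 3 5)
  after r: (1 4 2 5)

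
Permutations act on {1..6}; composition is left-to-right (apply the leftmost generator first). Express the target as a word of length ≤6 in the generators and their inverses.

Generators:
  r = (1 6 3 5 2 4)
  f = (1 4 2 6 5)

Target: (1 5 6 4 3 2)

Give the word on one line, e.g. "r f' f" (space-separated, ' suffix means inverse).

  after f': (1 5 6 2 4)
  after f': (1 6 4 5 2)
  after r': (2 4 3 6)
  after f': (1 5 6 4 3 2)

f' f' r' f'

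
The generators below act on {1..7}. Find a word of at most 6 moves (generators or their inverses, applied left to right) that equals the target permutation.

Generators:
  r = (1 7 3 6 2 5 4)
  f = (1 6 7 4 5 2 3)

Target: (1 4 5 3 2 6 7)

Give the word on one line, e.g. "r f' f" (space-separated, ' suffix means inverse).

r f' r' f r'

  after r: (1 7 3 6 2 5 4)
  after f': (1 6 5 7 2 4 3)
  after r': (1 3 4 7 6 2 5)
  after f: (3 5 6)
  after r': (1 4 5 3 2 6 7)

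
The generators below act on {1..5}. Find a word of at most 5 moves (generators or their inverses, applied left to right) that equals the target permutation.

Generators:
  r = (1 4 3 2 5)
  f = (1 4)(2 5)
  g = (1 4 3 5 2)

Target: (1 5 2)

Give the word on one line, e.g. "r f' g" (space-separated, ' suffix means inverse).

  after r: (1 4 3 2 5)
  after g: (1 3)(4 5)
  after g: (1 5 3 4 2)
  after g: (1 2 4)
  after f: (1 5 2)

r g g g f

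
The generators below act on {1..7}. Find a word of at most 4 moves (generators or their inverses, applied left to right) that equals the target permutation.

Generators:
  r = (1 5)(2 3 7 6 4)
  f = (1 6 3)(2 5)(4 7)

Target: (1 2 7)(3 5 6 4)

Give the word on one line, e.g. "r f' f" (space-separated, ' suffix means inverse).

r' f

  after r': (1 5)(2 4 6 7 3)
  after f: (1 2 7)(3 5 6 4)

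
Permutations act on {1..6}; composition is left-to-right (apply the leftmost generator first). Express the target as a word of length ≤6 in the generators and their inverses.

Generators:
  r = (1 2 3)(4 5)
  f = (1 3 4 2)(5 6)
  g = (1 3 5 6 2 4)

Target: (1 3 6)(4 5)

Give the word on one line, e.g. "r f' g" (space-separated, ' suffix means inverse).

g' f' g' g' f'

  after g': (1 4 2 6 5 3)
  after f': (1 3 2 5)
  after g': (2 3 6 5 4)
  after g': (1 4 6 3 5 2)
  after f': (1 3 6)(4 5)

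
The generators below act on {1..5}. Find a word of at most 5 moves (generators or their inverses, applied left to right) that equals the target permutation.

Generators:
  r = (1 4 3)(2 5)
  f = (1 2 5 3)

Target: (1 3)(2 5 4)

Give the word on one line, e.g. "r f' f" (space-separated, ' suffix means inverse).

  after r: (1 4 3)(2 5)
  after f': (1 4 5)
  after r: (1 3)(2 5 4)

r f' r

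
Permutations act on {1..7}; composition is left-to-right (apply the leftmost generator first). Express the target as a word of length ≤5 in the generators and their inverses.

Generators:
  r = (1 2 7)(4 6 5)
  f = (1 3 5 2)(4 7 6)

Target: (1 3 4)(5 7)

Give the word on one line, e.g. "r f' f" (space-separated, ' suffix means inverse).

f r' r'

  after f: (1 3 5 2)(4 7 6)
  after r': (1 3 6 5)(2 7 4)
  after r': (1 3 4)(5 7)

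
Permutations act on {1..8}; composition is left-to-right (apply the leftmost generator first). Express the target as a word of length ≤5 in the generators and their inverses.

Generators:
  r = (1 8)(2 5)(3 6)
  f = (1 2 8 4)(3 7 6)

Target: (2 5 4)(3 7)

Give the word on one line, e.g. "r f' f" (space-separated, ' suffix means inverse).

r f f

  after r: (1 8)(2 5)(3 6)
  after f: (1 4)(2 5 8)(6 7)
  after f: (2 5 4)(3 7)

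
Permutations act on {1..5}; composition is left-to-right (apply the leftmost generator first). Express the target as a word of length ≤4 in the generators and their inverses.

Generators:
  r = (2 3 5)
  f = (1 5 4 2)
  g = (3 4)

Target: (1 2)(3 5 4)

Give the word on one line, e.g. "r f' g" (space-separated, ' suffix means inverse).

  after f: (1 5 4 2)
  after r: (1 2)(3 5 4)

f r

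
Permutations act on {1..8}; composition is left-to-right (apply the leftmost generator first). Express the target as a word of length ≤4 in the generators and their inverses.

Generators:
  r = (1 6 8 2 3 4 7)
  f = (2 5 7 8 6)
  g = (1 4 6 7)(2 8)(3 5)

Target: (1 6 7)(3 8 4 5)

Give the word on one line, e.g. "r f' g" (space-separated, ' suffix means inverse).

r' g'

  after r': (1 7 4 3 2 8 6)
  after g': (1 6 7)(3 8 4 5)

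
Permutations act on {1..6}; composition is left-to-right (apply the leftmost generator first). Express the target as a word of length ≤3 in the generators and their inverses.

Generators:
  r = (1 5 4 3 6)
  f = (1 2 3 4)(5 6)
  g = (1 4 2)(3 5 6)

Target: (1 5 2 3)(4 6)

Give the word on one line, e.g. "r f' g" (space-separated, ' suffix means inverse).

r' f

  after r': (1 6 3 4 5)
  after f: (1 5 2 3)(4 6)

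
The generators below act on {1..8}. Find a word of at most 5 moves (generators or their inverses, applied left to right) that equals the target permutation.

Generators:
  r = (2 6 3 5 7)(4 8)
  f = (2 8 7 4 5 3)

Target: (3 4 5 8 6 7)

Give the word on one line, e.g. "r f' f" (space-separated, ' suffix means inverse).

r' f r' f r

  after r': (2 7 5 3 6)(4 8)
  after f: (2 4 7 3 6 8 5)
  after r': (2 8 3)(4 5 7 6)
  after f: (2 7 6 5 4 3 8)
  after r: (3 4 5 8 6 7)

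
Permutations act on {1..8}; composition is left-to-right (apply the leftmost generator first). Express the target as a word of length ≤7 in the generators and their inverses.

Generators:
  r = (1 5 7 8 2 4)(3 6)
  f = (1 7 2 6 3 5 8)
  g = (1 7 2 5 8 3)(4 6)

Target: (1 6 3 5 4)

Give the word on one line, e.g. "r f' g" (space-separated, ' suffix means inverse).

  after g': (1 3 8 5 2 7)(4 6)
  after f: (1 5 6 4 3)
  after r': (2 8 7 5 3 4 6)
  after r': (1 4 3 2 7)(5 6 8)
  after g: (1 6 3 5 4)

g' f r' r' g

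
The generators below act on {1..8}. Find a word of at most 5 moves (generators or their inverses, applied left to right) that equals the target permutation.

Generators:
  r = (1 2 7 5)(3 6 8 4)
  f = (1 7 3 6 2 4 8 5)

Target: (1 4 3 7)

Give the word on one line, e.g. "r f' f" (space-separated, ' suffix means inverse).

f r' f f r

  after f: (1 7 3 6 2 4 8 5)
  after r': (1 2 8 7 4 6)
  after f: (1 4 2 5)(3 6 7 8)
  after f: (1 8 6 3 2)(5 7)
  after r: (1 4 3 7)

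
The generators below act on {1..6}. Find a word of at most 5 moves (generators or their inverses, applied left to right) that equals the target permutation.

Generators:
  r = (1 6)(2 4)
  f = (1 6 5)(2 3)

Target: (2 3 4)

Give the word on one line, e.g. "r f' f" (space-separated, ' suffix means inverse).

  after r': (1 6)(2 4)
  after f': (2 4 3)(5 6)
  after r: (1 6 5)(3 4)
  after f': (2 3 4)

r' f' r f'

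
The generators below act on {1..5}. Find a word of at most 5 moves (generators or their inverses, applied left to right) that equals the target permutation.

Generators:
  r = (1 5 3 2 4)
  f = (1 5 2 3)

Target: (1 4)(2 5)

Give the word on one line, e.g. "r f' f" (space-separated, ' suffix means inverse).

  after f: (1 5 2 3)
  after f: (1 2)(3 5)
  after r: (1 4)(2 5)

f f r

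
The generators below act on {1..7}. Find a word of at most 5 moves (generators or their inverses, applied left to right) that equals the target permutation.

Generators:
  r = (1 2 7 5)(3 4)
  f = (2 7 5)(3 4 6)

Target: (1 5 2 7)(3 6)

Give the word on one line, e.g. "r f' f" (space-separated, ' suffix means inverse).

  after f: (2 7 5)(3 4 6)
  after r: (1 2 5 7)(4 6)
  after f': (1 5 2 7)(3 6)

f r f'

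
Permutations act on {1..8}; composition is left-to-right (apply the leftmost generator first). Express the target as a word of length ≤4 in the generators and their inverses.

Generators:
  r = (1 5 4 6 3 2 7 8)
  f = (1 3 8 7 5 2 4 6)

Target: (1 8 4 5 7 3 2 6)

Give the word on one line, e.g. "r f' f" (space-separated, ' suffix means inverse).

f' r f

  after f': (1 6 4 2 5 7 8 3)
  after r: (1 3 5 8 2 4 7)
  after f: (1 8 4 5 7 3 2 6)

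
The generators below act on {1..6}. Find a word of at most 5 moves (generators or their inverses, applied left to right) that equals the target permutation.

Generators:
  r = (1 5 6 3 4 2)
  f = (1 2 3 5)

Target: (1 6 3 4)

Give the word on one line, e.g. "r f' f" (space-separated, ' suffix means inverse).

f r r f' r'

  after f: (1 2 3 5)
  after r: (2 4)(3 6)
  after r: (1 5 6 4)
  after f': (1 3 2)(4 5 6)
  after r': (1 6 3 4)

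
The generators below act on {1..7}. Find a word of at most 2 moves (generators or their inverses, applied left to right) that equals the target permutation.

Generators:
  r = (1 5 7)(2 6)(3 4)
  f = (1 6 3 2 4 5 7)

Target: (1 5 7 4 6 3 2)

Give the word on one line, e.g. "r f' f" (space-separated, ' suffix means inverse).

r' f'

  after r': (1 7 5)(2 6)(3 4)
  after f': (1 5 7 4 6 3 2)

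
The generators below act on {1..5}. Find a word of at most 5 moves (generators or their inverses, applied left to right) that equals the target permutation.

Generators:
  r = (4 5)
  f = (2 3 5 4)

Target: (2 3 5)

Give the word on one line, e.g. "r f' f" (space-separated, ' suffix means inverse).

  after r: (4 5)
  after f': (2 4 3)
  after f': (2 5 3 4)
  after f': (2 3 5)

r f' f' f'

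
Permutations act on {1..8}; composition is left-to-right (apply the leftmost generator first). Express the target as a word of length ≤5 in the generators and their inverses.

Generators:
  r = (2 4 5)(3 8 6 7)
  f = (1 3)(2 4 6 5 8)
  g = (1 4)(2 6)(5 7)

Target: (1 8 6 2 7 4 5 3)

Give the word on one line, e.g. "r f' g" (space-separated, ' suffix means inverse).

  after f': (1 3)(2 8 5 6 4)
  after r': (1 7 6 2 3)(4 5 8)
  after r': (1 6 5 3)(2 7 8)
  after f: (1 5)(2 7)(4 6 8)
  after f: (1 8 6 2 7 4 5 3)

f' r' r' f f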